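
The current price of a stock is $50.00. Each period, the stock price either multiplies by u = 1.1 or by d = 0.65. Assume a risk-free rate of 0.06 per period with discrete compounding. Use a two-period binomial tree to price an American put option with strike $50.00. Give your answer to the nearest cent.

Risk-neutral probability p = (1 + 0.06 − 0.65)/(1.1 − 0.65) = 0.4100/0.4500 = 0.9111
Terminal stock prices: S_uu = 60.5, S_ud = 35.75, S_dd = 21.13
Terminal payoffs (K − S): max(-10.5, 0) = 0, max(14.25, 0) = 14.25, max(28.87, 0) = 28.87
Node u (S = 55): continuation = 1/1.06·[0.9111·0.0000 + 0.0889·14.2500] = 1.1950; exercise value = 0.0000 ≤ continuation, so V_u = 1.1950
Node d (S = 32.5): continuation = 1/1.06·[0.9111·14.2500 + 0.0889·28.8750] = 14.6698; exercise value = 17.5000 > continuation, so V_d = 17.5000 (exercise)
Node 0 (S = 50): continuation = 1/1.06·[0.9111·1.1950 + 0.0889·17.5000] = 2.4946; exercise value = 0.0000 ≤ continuation, so V_0 = 2.4946

$2.49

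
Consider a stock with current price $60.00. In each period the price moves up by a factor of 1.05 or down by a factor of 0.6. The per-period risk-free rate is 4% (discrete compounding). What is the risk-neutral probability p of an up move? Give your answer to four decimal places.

p = 0.9778

Risk-neutral probability p = (1 + 0.04 − 0.6)/(1.05 − 0.6) = 0.4400/0.4500 = 0.9778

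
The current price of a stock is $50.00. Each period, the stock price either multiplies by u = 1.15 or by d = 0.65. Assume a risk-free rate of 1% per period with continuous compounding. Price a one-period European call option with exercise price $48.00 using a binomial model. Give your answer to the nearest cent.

$6.77

Risk-neutral probability p = (e^0.01 − 0.65)/(1.15 − 0.65) = 0.3601/0.5000 = 0.7201
Terminal stock prices: S_u = 57.5, S_d = 32.5
Terminal payoffs (S − K): max(9.5, 0) = 9.5, max(-15.5, 0) = 0
Node 0 (S = 50): V_0 = e^(−0.01)·[0.7201·9.5000 + 0.2799·0.0000] = 6.7729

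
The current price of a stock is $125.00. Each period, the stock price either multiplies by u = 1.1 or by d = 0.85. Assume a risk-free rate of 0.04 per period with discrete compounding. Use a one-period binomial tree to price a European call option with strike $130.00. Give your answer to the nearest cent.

Risk-neutral probability p = (1 + 0.04 − 0.85)/(1.1 − 0.85) = 0.1900/0.2500 = 0.7600
Terminal stock prices: S_u = 137.5, S_d = 106.2
Terminal payoffs (S − K): max(7.5, 0) = 7.5, max(-23.75, 0) = 0
Node 0 (S = 125): V_0 = 1/1.04·[0.7600·7.5000 + 0.2400·0.0000] = 5.4808

$5.48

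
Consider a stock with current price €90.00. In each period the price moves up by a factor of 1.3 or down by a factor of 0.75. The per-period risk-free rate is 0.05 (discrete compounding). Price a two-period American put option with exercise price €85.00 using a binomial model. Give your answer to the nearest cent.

Risk-neutral probability p = (1 + 0.05 − 0.75)/(1.3 − 0.75) = 0.3000/0.5500 = 0.5455
Terminal stock prices: S_uu = 152.1, S_ud = 87.75, S_dd = 50.62
Terminal payoffs (K − S): max(-67.1, 0) = 0, max(-2.75, 0) = 0, max(34.38, 0) = 34.38
Node u (S = 117): continuation = 1/1.05·[0.5455·0.0000 + 0.4545·0.0000] = 0.0000; exercise value = 0.0000 ≤ continuation, so V_u = 0.0000
Node d (S = 67.5): continuation = 1/1.05·[0.5455·0.0000 + 0.4545·34.3750] = 14.8810; exercise value = 17.5000 > continuation, so V_d = 17.5000 (exercise)
Node 0 (S = 90): continuation = 1/1.05·[0.5455·0.0000 + 0.4545·17.5000] = 7.5758; exercise value = 0.0000 ≤ continuation, so V_0 = 7.5758

€7.58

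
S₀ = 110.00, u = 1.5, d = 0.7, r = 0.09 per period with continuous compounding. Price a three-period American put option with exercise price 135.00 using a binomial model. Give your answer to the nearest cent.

Risk-neutral probability p = (e^0.09 − 0.7)/(1.5 − 0.7) = 0.3942/0.8000 = 0.4927
Terminal stock prices: S_uuu = 371.2, S_uud = 173.2, S_udd = 80.85, S_ddd = 37.73
Terminal payoffs (K − S): max(-236.2, 0) = 0, max(-38.25, 0) = 0, max(54.15, 0) = 54.15, max(97.27, 0) = 97.27
Node uu (S = 247.5): continuation = e^(−0.09)·[0.4927·0.0000 + 0.5073·0.0000] = 0.0000; exercise value = 0.0000 ≤ continuation, so V_uu = 0.0000
Node ud (S = 115.5): continuation = e^(−0.09)·[0.4927·0.0000 + 0.5073·54.1500] = 25.1051; exercise value = 19.5000 ≤ continuation, so V_ud = 25.1051
Node dd (S = 53.9): continuation = e^(−0.09)·[0.4927·54.1500 + 0.5073·97.2700] = 69.4807; exercise value = 81.1000 > continuation, so V_dd = 81.1000 (exercise)
Node u (S = 165): continuation = e^(−0.09)·[0.4927·0.0000 + 0.5073·25.1051] = 11.6392; exercise value = 0.0000 ≤ continuation, so V_u = 11.6392
Node d (S = 77): continuation = e^(−0.09)·[0.4927·25.1051 + 0.5073·81.1000] = 48.9047; exercise value = 58.0000 > continuation, so V_d = 58.0000 (exercise)
Node 0 (S = 110): continuation = e^(−0.09)·[0.4927·11.6392 + 0.5073·58.0000] = 32.1313; exercise value = 25.0000 ≤ continuation, so V_0 = 32.1313

32.13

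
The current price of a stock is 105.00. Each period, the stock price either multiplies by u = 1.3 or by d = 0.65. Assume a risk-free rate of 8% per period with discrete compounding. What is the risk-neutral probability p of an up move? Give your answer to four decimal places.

Risk-neutral probability p = (1 + 0.08 − 0.65)/(1.3 − 0.65) = 0.4300/0.6500 = 0.6615

p = 0.6615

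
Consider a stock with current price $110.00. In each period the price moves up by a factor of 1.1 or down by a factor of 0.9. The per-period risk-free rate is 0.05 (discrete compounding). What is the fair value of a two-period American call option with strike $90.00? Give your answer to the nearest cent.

$28.42

Risk-neutral probability p = (1 + 0.05 − 0.9)/(1.1 − 0.9) = 0.1500/0.2000 = 0.7500
Terminal stock prices: S_uu = 133.1, S_ud = 108.9, S_dd = 89.1
Terminal payoffs (S − K): max(43.1, 0) = 43.1, max(18.9, 0) = 18.9, max(-0.9, 0) = 0
Node u (S = 121): continuation = 1/1.05·[0.7500·43.1000 + 0.2500·18.9000] = 35.2857; exercise value = 31.0000 ≤ continuation, so V_u = 35.2857
Node d (S = 99): continuation = 1/1.05·[0.7500·18.9000 + 0.2500·0.0000] = 13.5000; exercise value = 9.0000 ≤ continuation, so V_d = 13.5000
Node 0 (S = 110): continuation = 1/1.05·[0.7500·35.2857 + 0.2500·13.5000] = 28.4184; exercise value = 20.0000 ≤ continuation, so V_0 = 28.4184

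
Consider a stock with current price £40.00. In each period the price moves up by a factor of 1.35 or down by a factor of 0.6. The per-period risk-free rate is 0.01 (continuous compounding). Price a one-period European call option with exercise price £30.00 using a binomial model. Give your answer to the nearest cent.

Risk-neutral probability p = (e^0.01 − 0.6)/(1.35 − 0.6) = 0.4101/0.7500 = 0.5467
Terminal stock prices: S_u = 54, S_d = 24
Terminal payoffs (S − K): max(24, 0) = 24, max(-6, 0) = 0
Node 0 (S = 40): V_0 = e^(−0.01)·[0.5467·24.0000 + 0.4533·0.0000] = 12.9910

£12.99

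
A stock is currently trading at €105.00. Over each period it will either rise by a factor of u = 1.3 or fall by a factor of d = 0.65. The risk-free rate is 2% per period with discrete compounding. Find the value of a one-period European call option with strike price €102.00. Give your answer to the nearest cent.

€19.25

Risk-neutral probability p = (1 + 0.02 − 0.65)/(1.3 − 0.65) = 0.3700/0.6500 = 0.5692
Terminal stock prices: S_u = 136.5, S_d = 68.25
Terminal payoffs (S − K): max(34.5, 0) = 34.5, max(-33.75, 0) = 0
Node 0 (S = 105): V_0 = 1/1.02·[0.5692·34.5000 + 0.4308·0.0000] = 19.2534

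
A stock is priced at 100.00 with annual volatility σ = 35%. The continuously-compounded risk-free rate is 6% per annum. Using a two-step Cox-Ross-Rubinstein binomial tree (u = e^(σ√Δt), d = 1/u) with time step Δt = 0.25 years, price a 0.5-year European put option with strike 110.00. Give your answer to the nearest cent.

14.47

CRR parameters: u = e^(σ√Δt) = e^(0.35·√0.25) = 1.1912, d = 1/u = 0.8395
Per-period rate: rΔt = 0.06·0.25 = 0.015, so R = e^0.015 = 1.0151
Risk-neutral probability p = (e^0.015 − 0.8395)/(1.1912 − 0.8395) = 0.1757/0.3518 = 0.4993
Terminal stock prices: S_uu = 141.9, S_ud = 100, S_dd = 70.47
Terminal payoffs (K − S): max(-31.91, 0) = 0, max(10, 0) = 10, max(39.53, 0) = 39.53
Node u (S = 119.1): V_u = e^(−0.015)·[0.4993·0.0000 + 0.5007·10.0000] = 4.9322
Node d (S = 83.95): V_d = e^(−0.015)·[0.4993·10.0000 + 0.5007·39.5312] = 24.4166
Node 0 (S = 100): V_0 = e^(−0.015)·[0.4993·4.9322 + 0.5007·24.4166] = 14.4690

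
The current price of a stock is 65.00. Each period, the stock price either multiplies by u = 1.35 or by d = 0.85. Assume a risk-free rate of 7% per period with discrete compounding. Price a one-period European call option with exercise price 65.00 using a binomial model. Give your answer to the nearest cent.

Risk-neutral probability p = (1 + 0.07 − 0.85)/(1.35 − 0.85) = 0.2200/0.5000 = 0.4400
Terminal stock prices: S_u = 87.75, S_d = 55.25
Terminal payoffs (S − K): max(22.75, 0) = 22.75, max(-9.75, 0) = 0
Node 0 (S = 65): V_0 = 1/1.07·[0.4400·22.7500 + 0.5600·0.0000] = 9.3551

9.36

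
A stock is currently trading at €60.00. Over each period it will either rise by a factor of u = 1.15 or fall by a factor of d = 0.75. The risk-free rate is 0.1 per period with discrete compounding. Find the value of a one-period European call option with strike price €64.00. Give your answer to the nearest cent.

Risk-neutral probability p = (1 + 0.1 − 0.75)/(1.15 − 0.75) = 0.3500/0.4000 = 0.8750
Terminal stock prices: S_u = 69, S_d = 45
Terminal payoffs (S − K): max(5, 0) = 5, max(-19, 0) = 0
Node 0 (S = 60): V_0 = 1/1.1·[0.8750·5.0000 + 0.1250·0.0000] = 3.9773

€3.98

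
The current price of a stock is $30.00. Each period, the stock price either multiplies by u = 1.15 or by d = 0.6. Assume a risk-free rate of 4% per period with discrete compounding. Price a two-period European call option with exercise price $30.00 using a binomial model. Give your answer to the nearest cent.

Risk-neutral probability p = (1 + 0.04 − 0.6)/(1.15 − 0.6) = 0.4400/0.5500 = 0.8000
Terminal stock prices: S_uu = 39.67, S_ud = 20.7, S_dd = 10.8
Terminal payoffs (S − K): max(9.675, 0) = 9.675, max(-9.3, 0) = 0, max(-19.2, 0) = 0
Node u (S = 34.5): V_u = 1/1.04·[0.8000·9.6750 + 0.2000·0.0000] = 7.4423
Node d (S = 18): V_d = 1/1.04·[0.8000·0.0000 + 0.2000·0.0000] = 0.0000
Node 0 (S = 30): V_0 = 1/1.04·[0.8000·7.4423 + 0.2000·0.0000] = 5.7249

$5.72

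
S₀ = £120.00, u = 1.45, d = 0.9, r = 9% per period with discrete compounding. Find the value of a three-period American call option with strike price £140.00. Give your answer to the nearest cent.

Risk-neutral probability p = (1 + 0.09 − 0.9)/(1.45 − 0.9) = 0.1900/0.5500 = 0.3455
Terminal stock prices: S_uuu = 365.8, S_uud = 227.1, S_udd = 140.9, S_ddd = 87.48
Terminal payoffs (S − K): max(225.8, 0) = 225.8, max(87.07, 0) = 87.07, max(0.94, 0) = 0.94, max(-52.52, 0) = 0
Node uu (S = 252.3): continuation = 1/1.09·[0.3455·225.8350 + 0.6545·87.0700] = 123.8596; exercise value = 112.3000 ≤ continuation, so V_uu = 123.8596
Node ud (S = 156.6): continuation = 1/1.09·[0.3455·87.0700 + 0.6545·0.9400] = 28.1596; exercise value = 16.6000 ≤ continuation, so V_ud = 28.1596
Node dd (S = 97.2): continuation = 1/1.09·[0.3455·0.9400 + 0.6545·0.0000] = 0.2979; exercise value = 0.0000 ≤ continuation, so V_dd = 0.2979
Node u (S = 174): continuation = 1/1.09·[0.3455·123.8596 + 0.6545·28.1596] = 56.1648; exercise value = 34.0000 ≤ continuation, so V_u = 56.1648
Node d (S = 108): continuation = 1/1.09·[0.3455·28.1596 + 0.6545·0.2979] = 9.1036; exercise value = 0.0000 ≤ continuation, so V_d = 9.1036
Node 0 (S = 120): continuation = 1/1.09·[0.3455·56.1648 + 0.6545·9.1036] = 23.2670; exercise value = 0.0000 ≤ continuation, so V_0 = 23.2670

£23.27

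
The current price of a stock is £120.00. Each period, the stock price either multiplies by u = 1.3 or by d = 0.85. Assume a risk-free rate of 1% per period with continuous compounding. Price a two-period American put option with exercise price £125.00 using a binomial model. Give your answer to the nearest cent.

Risk-neutral probability p = (e^0.01 − 0.85)/(1.3 − 0.85) = 0.1601/0.4500 = 0.3557
Terminal stock prices: S_uu = 202.8, S_ud = 132.6, S_dd = 86.7
Terminal payoffs (K − S): max(-77.8, 0) = 0, max(-7.6, 0) = 0, max(38.3, 0) = 38.3
Node u (S = 156): continuation = e^(−0.01)·[0.3557·0.0000 + 0.6443·0.0000] = 0.0000; exercise value = 0.0000 ≤ continuation, so V_u = 0.0000
Node d (S = 102): continuation = e^(−0.01)·[0.3557·0.0000 + 0.6443·38.3000] = 24.4324; exercise value = 23.0000 ≤ continuation, so V_d = 24.4324
Node 0 (S = 120): continuation = e^(−0.01)·[0.3557·0.0000 + 0.6443·24.4324] = 15.5860; exercise value = 5.0000 ≤ continuation, so V_0 = 15.5860

£15.59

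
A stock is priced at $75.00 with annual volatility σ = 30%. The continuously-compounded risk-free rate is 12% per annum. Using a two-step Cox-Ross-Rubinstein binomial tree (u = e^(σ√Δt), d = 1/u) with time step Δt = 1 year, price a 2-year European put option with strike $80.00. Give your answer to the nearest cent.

$5.90

CRR parameters: u = e^(σ√Δt) = e^(0.3·√1) = 1.3499, d = 1/u = 0.7408
Per-period rate: rΔt = 0.12·1 = 0.12, so R = e^0.12 = 1.1275
Risk-neutral probability p = (e^0.12 − 0.7408)/(1.3499 − 0.7408) = 0.3867/0.6090 = 0.6349
Terminal stock prices: S_uu = 136.7, S_ud = 75, S_dd = 41.16
Terminal payoffs (K − S): max(-56.66, 0) = 0, max(5, 0) = 5, max(38.84, 0) = 38.84
Node u (S = 101.2): V_u = e^(−0.12)·[0.6349·0.0000 + 0.3651·5.0000] = 1.6191
Node d (S = 55.56): V_d = e^(−0.12)·[0.6349·5.0000 + 0.3651·38.8391] = 15.3923
Node 0 (S = 75): V_0 = e^(−0.12)·[0.6349·1.6191 + 0.3651·15.3923] = 5.8960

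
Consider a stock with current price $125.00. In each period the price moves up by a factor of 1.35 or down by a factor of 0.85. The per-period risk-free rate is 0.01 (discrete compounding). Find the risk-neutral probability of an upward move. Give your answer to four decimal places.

Risk-neutral probability p = (1 + 0.01 − 0.85)/(1.35 − 0.85) = 0.1600/0.5000 = 0.3200

p = 0.3200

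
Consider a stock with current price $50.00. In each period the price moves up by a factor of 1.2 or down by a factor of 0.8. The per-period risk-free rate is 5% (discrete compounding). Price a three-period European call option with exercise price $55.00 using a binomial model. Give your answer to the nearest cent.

Risk-neutral probability p = (1 + 0.05 − 0.8)/(1.2 − 0.8) = 0.2500/0.4000 = 0.6250
Terminal stock prices: S_uuu = 86.4, S_uud = 57.6, S_udd = 38.4, S_ddd = 25.6
Terminal payoffs (S − K): max(31.4, 0) = 31.4, max(2.6, 0) = 2.6, max(-16.6, 0) = 0, max(-29.4, 0) = 0
Node uu (S = 72): V_uu = 1/1.05·[0.6250·31.4000 + 0.3750·2.6000] = 19.6190
Node ud (S = 48): V_ud = 1/1.05·[0.6250·2.6000 + 0.3750·0.0000] = 1.5476
Node dd (S = 32): V_dd = 1/1.05·[0.6250·0.0000 + 0.3750·0.0000] = 0.0000
Node u (S = 60): V_u = 1/1.05·[0.6250·19.6190 + 0.3750·1.5476] = 12.2307
Node d (S = 40): V_d = 1/1.05·[0.6250·1.5476 + 0.3750·0.0000] = 0.9212
Node 0 (S = 50): V_0 = 1/1.05·[0.6250·12.2307 + 0.3750·0.9212] = 7.6092

$7.61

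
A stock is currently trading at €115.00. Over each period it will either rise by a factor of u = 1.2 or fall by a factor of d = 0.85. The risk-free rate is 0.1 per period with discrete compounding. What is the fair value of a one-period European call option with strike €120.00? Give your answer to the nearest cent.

Risk-neutral probability p = (1 + 0.1 − 0.85)/(1.2 − 0.85) = 0.2500/0.3500 = 0.7143
Terminal stock prices: S_u = 138, S_d = 97.75
Terminal payoffs (S − K): max(18, 0) = 18, max(-22.25, 0) = 0
Node 0 (S = 115): V_0 = 1/1.1·[0.7143·18.0000 + 0.2857·0.0000] = 11.6883

€11.69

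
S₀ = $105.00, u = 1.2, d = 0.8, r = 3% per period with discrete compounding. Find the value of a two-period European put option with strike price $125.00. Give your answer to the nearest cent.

Risk-neutral probability p = (1 + 0.03 − 0.8)/(1.2 − 0.8) = 0.2300/0.4000 = 0.5750
Terminal stock prices: S_uu = 151.2, S_ud = 100.8, S_dd = 67.2
Terminal payoffs (K − S): max(-26.2, 0) = 0, max(24.2, 0) = 24.2, max(57.8, 0) = 57.8
Node u (S = 126): V_u = 1/1.03·[0.5750·0.0000 + 0.4250·24.2000] = 9.9854
Node d (S = 84): V_d = 1/1.03·[0.5750·24.2000 + 0.4250·57.8000] = 37.3592
Node 0 (S = 105): V_0 = 1/1.03·[0.5750·9.9854 + 0.4250·37.3592] = 20.9896

$20.99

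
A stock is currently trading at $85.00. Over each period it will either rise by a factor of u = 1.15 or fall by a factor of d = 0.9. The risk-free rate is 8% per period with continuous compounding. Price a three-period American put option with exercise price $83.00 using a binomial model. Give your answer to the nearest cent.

$1.76

Risk-neutral probability p = (e^0.08 − 0.9)/(1.15 − 0.9) = 0.1833/0.2500 = 0.7331
Terminal stock prices: S_uuu = 129.3, S_uud = 101.2, S_udd = 79.18, S_ddd = 61.97
Terminal payoffs (K − S): max(-46.27, 0) = 0, max(-18.17, 0) = 0, max(3.823, 0) = 3.823, max(21.03, 0) = 21.03
Node uu (S = 112.4): continuation = e^(−0.08)·[0.7331·0.0000 + 0.2669·0.0000] = 0.0000; exercise value = 0.0000 ≤ continuation, so V_uu = 0.0000
Node ud (S = 87.97): continuation = e^(−0.08)·[0.7331·0.0000 + 0.2669·3.8225] = 0.9416; exercise value = 0.0000 ≤ continuation, so V_ud = 0.9416
Node dd (S = 68.85): continuation = e^(−0.08)·[0.7331·3.8225 + 0.2669·21.0350] = 7.7687; exercise value = 14.1500 > continuation, so V_dd = 14.1500 (exercise)
Node u (S = 97.75): continuation = e^(−0.08)·[0.7331·0.0000 + 0.2669·0.9416] = 0.2320; exercise value = 0.0000 ≤ continuation, so V_u = 0.2320
Node d (S = 76.5): continuation = e^(−0.08)·[0.7331·0.9416 + 0.2669·14.1500] = 4.1229; exercise value = 6.5000 > continuation, so V_d = 6.5000 (exercise)
Node 0 (S = 85): continuation = e^(−0.08)·[0.7331·0.2320 + 0.2669·6.5000] = 1.7582; exercise value = 0.0000 ≤ continuation, so V_0 = 1.7582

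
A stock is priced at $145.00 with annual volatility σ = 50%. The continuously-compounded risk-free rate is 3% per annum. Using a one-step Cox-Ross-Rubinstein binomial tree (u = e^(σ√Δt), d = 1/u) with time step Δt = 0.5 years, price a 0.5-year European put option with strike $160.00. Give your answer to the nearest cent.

$32.47

CRR parameters: u = e^(σ√Δt) = e^(0.5·√0.5) = 1.4241, d = 1/u = 0.7022
Per-period rate: rΔt = 0.03·0.5 = 0.015, so R = e^0.015 = 1.0151
Risk-neutral probability p = (e^0.015 − 0.7022)/(1.4241 − 0.7022) = 0.3129/0.7219 = 0.4335
Terminal stock prices: S_u = 206.5, S_d = 101.8
Terminal payoffs (K − S): max(-46.5, 0) = 0, max(58.18, 0) = 58.18
Node 0 (S = 145): V_0 = e^(−0.015)·[0.4335·0.0000 + 0.5665·58.1827] = 32.4723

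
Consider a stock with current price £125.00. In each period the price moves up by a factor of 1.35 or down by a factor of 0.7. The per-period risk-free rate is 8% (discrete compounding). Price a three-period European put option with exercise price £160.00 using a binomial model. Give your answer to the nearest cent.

Risk-neutral probability p = (1 + 0.08 − 0.7)/(1.35 − 0.7) = 0.3800/0.6500 = 0.5846
Terminal stock prices: S_uuu = 307.5, S_uud = 159.5, S_udd = 82.69, S_ddd = 42.87
Terminal payoffs (K − S): max(-147.5, 0) = 0, max(0.5312, 0) = 0.5312, max(77.31, 0) = 77.31, max(117.1, 0) = 117.1
Node uu (S = 227.8): V_uu = 1/1.08·[0.5846·0.0000 + 0.4154·0.5312] = 0.2043
Node ud (S = 118.1): V_ud = 1/1.08·[0.5846·0.5312 + 0.4154·77.3125] = 30.0231
Node dd (S = 61.25): V_dd = 1/1.08·[0.5846·77.3125 + 0.4154·117.1250] = 86.8981
Node u (S = 168.8): V_u = 1/1.08·[0.5846·0.2043 + 0.4154·30.0231] = 11.6580
Node d (S = 87.5): V_d = 1/1.08·[0.5846·30.0231 + 0.4154·86.8981] = 49.6742
Node 0 (S = 125): V_0 = 1/1.08·[0.5846·11.6580 + 0.4154·49.6742] = 25.4160

£25.42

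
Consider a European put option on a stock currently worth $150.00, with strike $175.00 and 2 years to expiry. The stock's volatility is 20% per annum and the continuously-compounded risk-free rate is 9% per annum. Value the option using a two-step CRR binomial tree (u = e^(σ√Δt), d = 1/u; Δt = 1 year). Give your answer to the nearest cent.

$15.23

CRR parameters: u = e^(σ√Δt) = e^(0.2·√1) = 1.2214, d = 1/u = 0.8187
Per-period rate: rΔt = 0.09·1 = 0.09, so R = e^0.09 = 1.0942
Risk-neutral probability p = (e^0.09 − 0.8187)/(1.2214 − 0.8187) = 0.2754/0.4027 = 0.6840
Terminal stock prices: S_uu = 223.8, S_ud = 150, S_dd = 100.5
Terminal payoffs (K − S): max(-48.77, 0) = 0, max(25, 0) = 25, max(74.45, 0) = 74.45
Node u (S = 183.2): V_u = e^(−0.09)·[0.6840·0.0000 + 0.3160·25.0000] = 7.2192
Node d (S = 122.8): V_d = e^(−0.09)·[0.6840·25.0000 + 0.3160·74.4520] = 37.1283
Node 0 (S = 150): V_0 = e^(−0.09)·[0.6840·7.2192 + 0.3160·37.1283] = 15.2346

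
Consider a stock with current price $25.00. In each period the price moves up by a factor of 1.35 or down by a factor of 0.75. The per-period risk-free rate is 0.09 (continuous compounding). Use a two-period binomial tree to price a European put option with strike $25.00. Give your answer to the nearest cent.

$1.66

Risk-neutral probability p = (e^0.09 − 0.75)/(1.35 − 0.75) = 0.3442/0.6000 = 0.5736
Terminal stock prices: S_uu = 45.56, S_ud = 25.31, S_dd = 14.06
Terminal payoffs (K − S): max(-20.56, 0) = 0, max(-0.3125, 0) = 0, max(10.94, 0) = 10.94
Node u (S = 33.75): V_u = e^(−0.09)·[0.5736·0.0000 + 0.4264·0.0000] = 0.0000
Node d (S = 18.75): V_d = e^(−0.09)·[0.5736·0.0000 + 0.4264·10.9375] = 4.2621
Node 0 (S = 25): V_0 = e^(−0.09)·[0.5736·0.0000 + 0.4264·4.2621] = 1.6609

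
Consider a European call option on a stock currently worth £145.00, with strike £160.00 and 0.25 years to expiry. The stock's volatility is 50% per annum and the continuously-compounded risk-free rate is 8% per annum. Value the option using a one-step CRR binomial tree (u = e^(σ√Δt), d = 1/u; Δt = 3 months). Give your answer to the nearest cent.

£12.26

CRR parameters: u = e^(σ√Δt) = e^(0.5·√0.25) = 1.2840, d = 1/u = 0.7788
Per-period rate: rΔt = 0.08·0.25 = 0.02, so R = e^0.02 = 1.0202
Risk-neutral probability p = (e^0.02 − 0.7788)/(1.2840 − 0.7788) = 0.2414/0.5052 = 0.4778
Terminal stock prices: S_u = 186.2, S_d = 112.9
Terminal payoffs (S − K): max(26.18, 0) = 26.18, max(-47.07, 0) = 0
Node 0 (S = 145): V_0 = e^(−0.02)·[0.4778·26.1837 + 0.5222·0.0000] = 12.2631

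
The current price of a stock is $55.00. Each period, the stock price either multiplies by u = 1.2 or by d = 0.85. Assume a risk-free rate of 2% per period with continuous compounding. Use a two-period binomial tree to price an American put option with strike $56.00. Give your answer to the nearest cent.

$4.66

Risk-neutral probability p = (e^0.02 − 0.85)/(1.2 − 0.85) = 0.1702/0.3500 = 0.4863
Terminal stock prices: S_uu = 79.2, S_ud = 56.1, S_dd = 39.74
Terminal payoffs (K − S): max(-23.2, 0) = 0, max(-0.1, 0) = 0, max(16.26, 0) = 16.26
Node u (S = 66): continuation = e^(−0.02)·[0.4863·0.0000 + 0.5137·0.0000] = 0.0000; exercise value = 0.0000 ≤ continuation, so V_u = 0.0000
Node d (S = 46.75): continuation = e^(−0.02)·[0.4863·0.0000 + 0.5137·16.2625] = 8.1888; exercise value = 9.2500 > continuation, so V_d = 9.2500 (exercise)
Node 0 (S = 55): continuation = e^(−0.02)·[0.4863·0.0000 + 0.5137·9.2500] = 4.6577; exercise value = 1.0000 ≤ continuation, so V_0 = 4.6577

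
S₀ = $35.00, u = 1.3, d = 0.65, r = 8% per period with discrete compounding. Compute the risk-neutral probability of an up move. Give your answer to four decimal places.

Risk-neutral probability p = (1 + 0.08 − 0.65)/(1.3 − 0.65) = 0.4300/0.6500 = 0.6615

p = 0.6615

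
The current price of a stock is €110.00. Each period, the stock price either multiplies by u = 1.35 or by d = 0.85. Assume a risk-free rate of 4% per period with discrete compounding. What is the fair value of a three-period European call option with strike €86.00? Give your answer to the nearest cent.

€37.45

Risk-neutral probability p = (1 + 0.04 − 0.85)/(1.35 − 0.85) = 0.1900/0.5000 = 0.3800
Terminal stock prices: S_uuu = 270.6, S_uud = 170.4, S_udd = 107.3, S_ddd = 67.55
Terminal payoffs (S − K): max(184.6, 0) = 184.6, max(84.4, 0) = 84.4, max(21.29, 0) = 21.29, max(-18.45, 0) = 0
Node uu (S = 200.5): V_uu = 1/1.04·[0.3800·184.6413 + 0.6200·84.4038] = 117.7827
Node ud (S = 126.2): V_ud = 1/1.04·[0.3800·84.4038 + 0.6200·21.2912] = 43.5327
Node dd (S = 79.47): V_dd = 1/1.04·[0.3800·21.2912 + 0.6200·0.0000] = 7.7795
Node u (S = 148.5): V_u = 1/1.04·[0.3800·117.7827 + 0.6200·43.5327] = 68.9882
Node d (S = 93.5): V_d = 1/1.04·[0.3800·43.5327 + 0.6200·7.7795] = 20.5440
Node 0 (S = 110): V_0 = 1/1.04·[0.3800·68.9882 + 0.6200·20.5440] = 37.4546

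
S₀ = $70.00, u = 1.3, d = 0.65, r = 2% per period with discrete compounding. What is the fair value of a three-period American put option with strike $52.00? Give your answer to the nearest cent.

$6.70

Risk-neutral probability p = (1 + 0.02 − 0.65)/(1.3 − 0.65) = 0.3700/0.6500 = 0.5692
Terminal stock prices: S_uuu = 153.8, S_uud = 76.9, S_udd = 38.45, S_ddd = 19.22
Terminal payoffs (K − S): max(-101.8, 0) = 0, max(-24.9, 0) = 0, max(13.55, 0) = 13.55, max(32.78, 0) = 32.78
Node uu (S = 118.3): continuation = 1/1.02·[0.5692·0.0000 + 0.4308·0.0000] = 0.0000; exercise value = 0.0000 ≤ continuation, so V_uu = 0.0000
Node ud (S = 59.15): continuation = 1/1.02·[0.5692·0.0000 + 0.4308·13.5525] = 5.7235; exercise value = 0.0000 ≤ continuation, so V_ud = 5.7235
Node dd (S = 29.58): continuation = 1/1.02·[0.5692·13.5525 + 0.4308·32.7763] = 21.4054; exercise value = 22.4250 > continuation, so V_dd = 22.4250 (exercise)
Node u (S = 91): continuation = 1/1.02·[0.5692·0.0000 + 0.4308·5.7235] = 2.4172; exercise value = 0.0000 ≤ continuation, so V_u = 2.4172
Node d (S = 45.5): continuation = 1/1.02·[0.5692·5.7235 + 0.4308·22.4250] = 12.6647; exercise value = 6.5000 ≤ continuation, so V_d = 12.6647
Node 0 (S = 70): continuation = 1/1.02·[0.5692·2.4172 + 0.4308·12.6647] = 6.6975; exercise value = 0.0000 ≤ continuation, so V_0 = 6.6975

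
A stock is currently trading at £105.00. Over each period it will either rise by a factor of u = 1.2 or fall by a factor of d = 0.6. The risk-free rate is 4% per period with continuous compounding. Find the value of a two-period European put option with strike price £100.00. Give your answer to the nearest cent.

Risk-neutral probability p = (e^0.04 − 0.6)/(1.2 − 0.6) = 0.4408/0.6000 = 0.7347
Terminal stock prices: S_uu = 151.2, S_ud = 75.6, S_dd = 37.8
Terminal payoffs (K − S): max(-51.2, 0) = 0, max(24.4, 0) = 24.4, max(62.2, 0) = 62.2
Node u (S = 126): V_u = e^(−0.04)·[0.7347·0.0000 + 0.2653·24.4000] = 6.2199
Node d (S = 63): V_d = e^(−0.04)·[0.7347·24.4000 + 0.2653·62.2000] = 33.0789
Node 0 (S = 105): V_0 = e^(−0.04)·[0.7347·6.2199 + 0.2653·33.0789] = 12.8227

£12.82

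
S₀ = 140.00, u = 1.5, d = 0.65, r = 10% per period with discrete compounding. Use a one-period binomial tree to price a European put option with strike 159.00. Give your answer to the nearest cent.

Risk-neutral probability p = (1 + 0.1 − 0.65)/(1.5 − 0.65) = 0.4500/0.8500 = 0.5294
Terminal stock prices: S_u = 210, S_d = 91
Terminal payoffs (K − S): max(-51, 0) = 0, max(68, 0) = 68
Node 0 (S = 140): V_0 = 1/1.1·[0.5294·0.0000 + 0.4706·68.0000] = 29.0909

29.09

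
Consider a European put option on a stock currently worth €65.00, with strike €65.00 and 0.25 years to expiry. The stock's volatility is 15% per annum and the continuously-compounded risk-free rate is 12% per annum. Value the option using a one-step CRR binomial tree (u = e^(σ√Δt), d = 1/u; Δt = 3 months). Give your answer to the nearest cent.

CRR parameters: u = e^(σ√Δt) = e^(0.15·√0.25) = 1.0779, d = 1/u = 0.9277
Per-period rate: rΔt = 0.12·0.25 = 0.03, so R = e^0.03 = 1.0305
Risk-neutral probability p = (e^0.03 − 0.9277)/(1.0779 − 0.9277) = 0.1027/0.1501 = 0.6841
Terminal stock prices: S_u = 70.06, S_d = 60.3
Terminal payoffs (K − S): max(-5.062, 0) = 0, max(4.697, 0) = 4.697
Node 0 (S = 65): V_0 = e^(−0.03)·[0.6841·0.0000 + 0.3159·4.6967] = 1.4398

€1.44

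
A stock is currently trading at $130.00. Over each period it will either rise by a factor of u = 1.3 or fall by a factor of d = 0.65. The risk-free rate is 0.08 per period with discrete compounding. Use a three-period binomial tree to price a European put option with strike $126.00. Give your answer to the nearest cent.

$12.63

Risk-neutral probability p = (1 + 0.08 − 0.65)/(1.3 − 0.65) = 0.4300/0.6500 = 0.6615
Terminal stock prices: S_uuu = 285.6, S_uud = 142.8, S_udd = 71.4, S_ddd = 35.7
Terminal payoffs (K − S): max(-159.6, 0) = 0, max(-16.81, 0) = 0, max(54.6, 0) = 54.6, max(90.3, 0) = 90.3
Node uu (S = 219.7): V_uu = 1/1.08·[0.6615·0.0000 + 0.3385·0.0000] = 0.0000
Node ud (S = 109.9): V_ud = 1/1.08·[0.6615·0.0000 + 0.3385·54.5975] = 17.1103
Node dd (S = 54.93): V_dd = 1/1.08·[0.6615·54.5975 + 0.3385·90.2987] = 61.7417
Node u (S = 169): V_u = 1/1.08·[0.6615·0.0000 + 0.3385·17.1103] = 5.3622
Node d (S = 84.5): V_d = 1/1.08·[0.6615·17.1103 + 0.3385·61.7417] = 29.8299
Node 0 (S = 130): V_0 = 1/1.08·[0.6615·5.3622 + 0.3385·29.8299] = 12.6330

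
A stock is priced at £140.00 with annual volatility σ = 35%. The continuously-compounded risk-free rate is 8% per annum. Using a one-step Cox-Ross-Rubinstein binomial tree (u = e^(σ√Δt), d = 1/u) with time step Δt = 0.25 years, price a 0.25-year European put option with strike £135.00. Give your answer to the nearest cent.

CRR parameters: u = e^(σ√Δt) = e^(0.35·√0.25) = 1.1912, d = 1/u = 0.8395
Per-period rate: rΔt = 0.08·0.25 = 0.02, so R = e^0.02 = 1.0202
Risk-neutral probability p = (e^0.02 − 0.8395)/(1.1912 − 0.8395) = 0.1807/0.3518 = 0.5138
Terminal stock prices: S_u = 166.8, S_d = 117.5
Terminal payoffs (K − S): max(-31.77, 0) = 0, max(17.48, 0) = 17.48
Node 0 (S = 140): V_0 = e^(−0.02)·[0.5138·0.0000 + 0.4862·17.4760] = 8.3288

£8.33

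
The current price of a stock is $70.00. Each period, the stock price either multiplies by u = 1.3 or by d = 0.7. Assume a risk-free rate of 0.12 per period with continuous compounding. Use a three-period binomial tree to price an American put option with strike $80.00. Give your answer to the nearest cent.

Risk-neutral probability p = (e^0.12 − 0.7)/(1.3 − 0.7) = 0.4275/0.6000 = 0.7125
Terminal stock prices: S_uuu = 153.8, S_uud = 82.81, S_udd = 44.59, S_ddd = 24.01
Terminal payoffs (K − S): max(-73.79, 0) = 0, max(-2.81, 0) = 0, max(35.41, 0) = 35.41, max(55.99, 0) = 55.99
Node uu (S = 118.3): continuation = e^(−0.12)·[0.7125·0.0000 + 0.2875·0.0000] = 0.0000; exercise value = 0.0000 ≤ continuation, so V_uu = 0.0000
Node ud (S = 63.7): continuation = e^(−0.12)·[0.7125·0.0000 + 0.2875·35.4100] = 9.0293; exercise value = 16.3000 > continuation, so V_ud = 16.3000 (exercise)
Node dd (S = 34.3): continuation = e^(−0.12)·[0.7125·35.4100 + 0.2875·55.9900] = 36.6536; exercise value = 45.7000 > continuation, so V_dd = 45.7000 (exercise)
Node u (S = 91): continuation = e^(−0.12)·[0.7125·0.0000 + 0.2875·16.3000] = 4.1564; exercise value = 0.0000 ≤ continuation, so V_u = 4.1564
Node d (S = 49): continuation = e^(−0.12)·[0.7125·16.3000 + 0.2875·45.7000] = 21.9536; exercise value = 31.0000 > continuation, so V_d = 31.0000 (exercise)
Node 0 (S = 70): continuation = e^(−0.12)·[0.7125·4.1564 + 0.2875·31.0000] = 10.5314; exercise value = 10.0000 ≤ continuation, so V_0 = 10.5314

$10.53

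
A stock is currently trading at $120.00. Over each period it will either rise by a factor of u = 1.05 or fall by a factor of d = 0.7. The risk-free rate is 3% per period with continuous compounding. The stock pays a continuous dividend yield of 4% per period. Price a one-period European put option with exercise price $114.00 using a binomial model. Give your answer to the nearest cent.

$4.99

Per-period risk-free factor R = e^0.03 = 1.0305; dividend-adjusted growth = e^(0.03−0.04) = 0.9900.
Risk-neutral probability p = (0.9900 − 0.7)/(1.05 − 0.7) = 0.2900/0.3500 = 0.8287
Terminal stock prices: S_u = 126, S_d = 84
Terminal payoffs (K − S): max(-12, 0) = 0, max(30, 0) = 30
Node 0 (S = 120): V_0 = e^(−0.03)·[0.8287·0.0000 + 0.1713·30.0000] = 4.9867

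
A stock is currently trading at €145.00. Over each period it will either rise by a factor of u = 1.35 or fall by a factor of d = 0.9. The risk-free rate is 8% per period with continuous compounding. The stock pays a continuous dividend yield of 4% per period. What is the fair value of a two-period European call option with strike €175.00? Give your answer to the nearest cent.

Per-period risk-free factor R = e^0.08 = 1.0833; dividend-adjusted growth = e^(0.08−0.04) = 1.0408.
Risk-neutral probability p = (1.0408 − 0.9)/(1.35 − 0.9) = 0.1408/0.4500 = 0.3129
Terminal stock prices: S_uu = 264.3, S_ud = 176.2, S_dd = 117.5
Terminal payoffs (S − K): max(89.26, 0) = 89.26, max(1.175, 0) = 1.175, max(-57.55, 0) = 0
Node u (S = 195.8): V_u = e^(−0.08)·[0.3129·89.2625 + 0.6871·1.1750] = 26.5292
Node d (S = 130.5): V_d = e^(−0.08)·[0.3129·1.1750 + 0.6871·0.0000] = 0.3394
Node 0 (S = 145): V_0 = e^(−0.08)·[0.3129·26.5292 + 0.6871·0.3394] = 7.8784

€7.88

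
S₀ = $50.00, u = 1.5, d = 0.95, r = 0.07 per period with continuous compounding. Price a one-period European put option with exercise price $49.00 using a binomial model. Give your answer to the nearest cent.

Risk-neutral probability p = (e^0.07 − 0.95)/(1.5 − 0.95) = 0.1225/0.5500 = 0.2227
Terminal stock prices: S_u = 75, S_d = 47.5
Terminal payoffs (K − S): max(-26, 0) = 0, max(1.5, 0) = 1.5
Node 0 (S = 50): V_0 = e^(−0.07)·[0.2227·0.0000 + 0.7773·1.5000] = 1.0871

$1.09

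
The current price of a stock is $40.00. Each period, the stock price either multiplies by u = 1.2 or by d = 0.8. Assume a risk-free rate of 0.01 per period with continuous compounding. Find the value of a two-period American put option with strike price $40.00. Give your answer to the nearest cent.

Risk-neutral probability p = (e^0.01 − 0.8)/(1.2 − 0.8) = 0.2101/0.4000 = 0.5251
Terminal stock prices: S_uu = 57.6, S_ud = 38.4, S_dd = 25.6
Terminal payoffs (K − S): max(-17.6, 0) = 0, max(1.6, 0) = 1.6, max(14.4, 0) = 14.4
Node u (S = 48): continuation = e^(−0.01)·[0.5251·0.0000 + 0.4749·1.6000] = 0.7522; exercise value = 0.0000 ≤ continuation, so V_u = 0.7522
Node d (S = 32): continuation = e^(−0.01)·[0.5251·1.6000 + 0.4749·14.4000] = 7.6020; exercise value = 8.0000 > continuation, so V_d = 8.0000 (exercise)
Node 0 (S = 40): continuation = e^(−0.01)·[0.5251·0.7522 + 0.4749·8.0000] = 4.1523; exercise value = 0.0000 ≤ continuation, so V_0 = 4.1523

$4.15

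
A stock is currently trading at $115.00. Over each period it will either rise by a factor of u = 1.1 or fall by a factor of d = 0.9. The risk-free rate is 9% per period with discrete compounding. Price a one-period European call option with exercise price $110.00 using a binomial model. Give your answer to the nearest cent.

Risk-neutral probability p = (1 + 0.09 − 0.9)/(1.1 − 0.9) = 0.1900/0.2000 = 0.9500
Terminal stock prices: S_u = 126.5, S_d = 103.5
Terminal payoffs (S − K): max(16.5, 0) = 16.5, max(-6.5, 0) = 0
Node 0 (S = 115): V_0 = 1/1.09·[0.9500·16.5000 + 0.0500·0.0000] = 14.3807

$14.38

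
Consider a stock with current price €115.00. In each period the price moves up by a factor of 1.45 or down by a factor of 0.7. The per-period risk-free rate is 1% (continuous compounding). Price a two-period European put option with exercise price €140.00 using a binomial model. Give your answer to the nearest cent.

€39.28

Risk-neutral probability p = (e^0.01 − 0.7)/(1.45 − 0.7) = 0.3101/0.7500 = 0.4134
Terminal stock prices: S_uu = 241.8, S_ud = 116.7, S_dd = 56.35
Terminal payoffs (K − S): max(-101.8, 0) = 0, max(23.28, 0) = 23.28, max(83.65, 0) = 83.65
Node u (S = 166.8): V_u = e^(−0.01)·[0.4134·0.0000 + 0.5866·23.2750] = 13.5173
Node d (S = 80.5): V_d = e^(−0.01)·[0.4134·23.2750 + 0.5866·83.6500] = 58.1070
Node 0 (S = 115): V_0 = e^(−0.01)·[0.4134·13.5173 + 0.5866·58.1070] = 39.2788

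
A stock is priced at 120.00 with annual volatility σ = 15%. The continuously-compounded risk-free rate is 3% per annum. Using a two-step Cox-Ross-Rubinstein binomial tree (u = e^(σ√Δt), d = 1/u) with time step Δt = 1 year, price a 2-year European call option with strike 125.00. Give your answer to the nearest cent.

CRR parameters: u = e^(σ√Δt) = e^(0.15·√1) = 1.1618, d = 1/u = 0.8607
Per-period rate: rΔt = 0.03·1 = 0.03, so R = e^0.03 = 1.0305
Risk-neutral probability p = (e^0.03 − 0.8607)/(1.1618 − 0.8607) = 0.1697/0.3011 = 0.5637
Terminal stock prices: S_uu = 162, S_ud = 120, S_dd = 88.9
Terminal payoffs (S − K): max(36.98, 0) = 36.98, max(-5, 0) = 0, max(-36.1, 0) = 0
Node u (S = 139.4): V_u = e^(−0.03)·[0.5637·36.9831 + 0.4363·0.0000] = 20.2314
Node d (S = 103.3): V_d = e^(−0.03)·[0.5637·0.0000 + 0.4363·0.0000] = 0.0000
Node 0 (S = 120): V_0 = e^(−0.03)·[0.5637·20.2314 + 0.4363·0.0000] = 11.0675

11.07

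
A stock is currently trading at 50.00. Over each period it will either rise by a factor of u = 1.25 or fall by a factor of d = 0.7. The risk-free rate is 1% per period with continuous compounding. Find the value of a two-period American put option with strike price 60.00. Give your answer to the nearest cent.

Risk-neutral probability p = (e^0.01 − 0.7)/(1.25 − 0.7) = 0.3101/0.5500 = 0.5637
Terminal stock prices: S_uu = 78.12, S_ud = 43.75, S_dd = 24.5
Terminal payoffs (K − S): max(-18.12, 0) = 0, max(16.25, 0) = 16.25, max(35.5, 0) = 35.5
Node u (S = 62.5): continuation = e^(−0.01)·[0.5637·0.0000 + 0.4363·16.2500] = 7.0189; exercise value = 0.0000 ≤ continuation, so V_u = 7.0189
Node d (S = 35): continuation = e^(−0.01)·[0.5637·16.2500 + 0.4363·35.5000] = 24.4030; exercise value = 25.0000 > continuation, so V_d = 25.0000 (exercise)
Node 0 (S = 50): continuation = e^(−0.01)·[0.5637·7.0189 + 0.4363·25.0000] = 14.7157; exercise value = 10.0000 ≤ continuation, so V_0 = 14.7157

14.72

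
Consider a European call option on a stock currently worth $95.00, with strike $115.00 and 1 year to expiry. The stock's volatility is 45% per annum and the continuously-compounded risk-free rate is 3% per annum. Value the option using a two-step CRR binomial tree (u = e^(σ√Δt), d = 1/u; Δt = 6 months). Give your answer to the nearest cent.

CRR parameters: u = e^(σ√Δt) = e^(0.45·√0.5) = 1.3746, d = 1/u = 0.7275
Per-period rate: rΔt = 0.03·0.5 = 0.015, so R = e^0.015 = 1.0151
Risk-neutral probability p = (e^0.015 − 0.7275)/(1.3746 − 0.7275) = 0.2877/0.6472 = 0.4445
Terminal stock prices: S_uu = 179.5, S_ud = 95, S_dd = 50.27
Terminal payoffs (S − K): max(64.52, 0) = 64.52, max(-20, 0) = 0, max(-64.73, 0) = 0
Node u (S = 130.6): V_u = e^(−0.015)·[0.4445·64.5176 + 0.5555·0.0000] = 28.2490
Node d (S = 69.11): V_d = e^(−0.015)·[0.4445·0.0000 + 0.5555·0.0000] = 0.0000
Node 0 (S = 95): V_0 = e^(−0.015)·[0.4445·28.2490 + 0.5555·0.0000] = 12.3688

$12.37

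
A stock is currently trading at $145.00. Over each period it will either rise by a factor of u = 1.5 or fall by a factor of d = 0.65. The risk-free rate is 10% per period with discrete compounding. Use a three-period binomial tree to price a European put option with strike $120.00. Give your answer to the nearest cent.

Risk-neutral probability p = (1 + 0.1 − 0.65)/(1.5 − 0.65) = 0.4500/0.8500 = 0.5294
Terminal stock prices: S_uuu = 489.4, S_uud = 212.1, S_udd = 91.89, S_ddd = 39.82
Terminal payoffs (K − S): max(-369.4, 0) = 0, max(-92.06, 0) = 0, max(28.11, 0) = 28.11, max(80.18, 0) = 80.18
Node uu (S = 326.2): V_uu = 1/1.1·[0.5294·0.0000 + 0.4706·0.0000] = 0.0000
Node ud (S = 141.4): V_ud = 1/1.1·[0.5294·0.0000 + 0.4706·28.1062] = 12.0241
Node dd (S = 61.26): V_dd = 1/1.1·[0.5294·28.1062 + 0.4706·80.1794] = 47.8284
Node u (S = 217.5): V_u = 1/1.1·[0.5294·0.0000 + 0.4706·12.0241] = 5.1440
Node d (S = 94.25): V_d = 1/1.1·[0.5294·12.0241 + 0.4706·47.8284] = 26.2483
Node 0 (S = 145): V_0 = 1/1.1·[0.5294·5.1440 + 0.4706·26.2483] = 13.7049

$13.70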